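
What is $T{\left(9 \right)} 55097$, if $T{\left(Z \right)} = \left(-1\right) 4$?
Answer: $-220388$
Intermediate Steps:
$T{\left(Z \right)} = -4$
$T{\left(9 \right)} 55097 = \left(-4\right) 55097 = -220388$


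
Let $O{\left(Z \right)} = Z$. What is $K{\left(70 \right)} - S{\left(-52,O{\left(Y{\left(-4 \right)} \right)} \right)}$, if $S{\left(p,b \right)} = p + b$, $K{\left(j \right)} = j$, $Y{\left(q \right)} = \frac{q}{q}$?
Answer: $121$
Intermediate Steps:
$Y{\left(q \right)} = 1$
$S{\left(p,b \right)} = b + p$
$K{\left(70 \right)} - S{\left(-52,O{\left(Y{\left(-4 \right)} \right)} \right)} = 70 - \left(1 - 52\right) = 70 - -51 = 70 + 51 = 121$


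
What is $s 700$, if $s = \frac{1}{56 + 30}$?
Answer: $\frac{350}{43} \approx 8.1395$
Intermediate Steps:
$s = \frac{1}{86} \approx 0.011628$
$s 700 = \frac{1}{86} \cdot 700 = \frac{350}{43}$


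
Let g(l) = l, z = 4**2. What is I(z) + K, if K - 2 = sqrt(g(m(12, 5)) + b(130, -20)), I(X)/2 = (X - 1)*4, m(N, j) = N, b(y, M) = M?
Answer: 122 + 2*I*sqrt(2) ≈ 122.0 + 2.8284*I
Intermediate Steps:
z = 16
I(X) = -8 + 8*X (I(X) = 2*((X - 1)*4) = 2*((-1 + X)*4) = 2*(-4 + 4*X) = -8 + 8*X)
K = 2 + 2*I*sqrt(2) (K = 2 + sqrt(12 - 20) = 2 + sqrt(-8) = 2 + 2*I*sqrt(2) ≈ 2.0 + 2.8284*I)
I(z) + K = (-8 + 8*16) + (2 + 2*I*sqrt(2)) = (-8 + 128) + (2 + 2*I*sqrt(2)) = 120 + (2 + 2*I*sqrt(2)) = 122 + 2*I*sqrt(2)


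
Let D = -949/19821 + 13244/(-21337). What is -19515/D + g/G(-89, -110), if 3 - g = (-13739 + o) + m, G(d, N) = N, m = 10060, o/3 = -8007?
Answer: 900029422612739/31103395070 ≈ 28937.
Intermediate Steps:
o = -24021 (o = 3*(-8007) = -24021)
g = 27703 (g = 3 - ((-13739 - 24021) + 10060) = 3 - (-37760 + 10060) = 3 - 1*(-27700) = 3 + 27700 = 27703)
D = -282758137/422920677 (D = -949*1/19821 + 13244*(-1/21337) = -949/19821 - 13244/21337 = -282758137/422920677 ≈ -0.66858)
-19515/D + g/G(-89, -110) = -19515/(-282758137/422920677) + 27703/(-110) = -19515*(-422920677/282758137) + 27703*(-1/110) = 8253297011655/282758137 - 27703/110 = 900029422612739/31103395070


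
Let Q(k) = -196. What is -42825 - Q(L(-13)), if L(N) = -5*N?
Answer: -42629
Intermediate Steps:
-42825 - Q(L(-13)) = -42825 - 1*(-196) = -42825 + 196 = -42629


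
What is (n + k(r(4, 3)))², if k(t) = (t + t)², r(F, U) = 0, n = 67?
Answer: 4489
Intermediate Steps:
k(t) = 4*t² (k(t) = (2*t)² = 4*t²)
(n + k(r(4, 3)))² = (67 + 4*0²)² = (67 + 4*0)² = (67 + 0)² = 67² = 4489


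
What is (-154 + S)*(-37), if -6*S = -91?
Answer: 30821/6 ≈ 5136.8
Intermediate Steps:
S = 91/6 (S = -1/6*(-91) = 91/6 ≈ 15.167)
(-154 + S)*(-37) = (-154 + 91/6)*(-37) = -833/6*(-37) = 30821/6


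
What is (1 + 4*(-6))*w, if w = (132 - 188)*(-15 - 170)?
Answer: -238280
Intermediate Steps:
w = 10360 (w = -56*(-185) = 10360)
(1 + 4*(-6))*w = (1 + 4*(-6))*10360 = (1 - 24)*10360 = -23*10360 = -238280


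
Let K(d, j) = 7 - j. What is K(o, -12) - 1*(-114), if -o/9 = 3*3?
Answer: 133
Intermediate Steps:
o = -81 (o = -27*3 = -9*9 = -81)
K(o, -12) - 1*(-114) = (7 - 1*(-12)) - 1*(-114) = (7 + 12) + 114 = 19 + 114 = 133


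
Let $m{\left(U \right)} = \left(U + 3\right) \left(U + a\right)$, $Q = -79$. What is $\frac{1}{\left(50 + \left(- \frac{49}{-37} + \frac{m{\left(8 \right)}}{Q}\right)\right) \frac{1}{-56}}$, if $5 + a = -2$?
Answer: $- \frac{81844}{74807} \approx -1.0941$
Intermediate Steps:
$a = -7$ ($a = -5 - 2 = -7$)
$m{\left(U \right)} = \left(-7 + U\right) \left(3 + U\right)$ ($m{\left(U \right)} = \left(U + 3\right) \left(U - 7\right) = \left(3 + U\right) \left(-7 + U\right) = \left(-7 + U\right) \left(3 + U\right)$)
$\frac{1}{\left(50 + \left(- \frac{49}{-37} + \frac{m{\left(8 \right)}}{Q}\right)\right) \frac{1}{-56}} = \frac{1}{\left(50 + \left(- \frac{49}{-37} + \frac{-21 + 8^{2} - 32}{-79}\right)\right) \frac{1}{-56}} = \frac{1}{\left(50 + \left(\left(-49\right) \left(- \frac{1}{37}\right) + \left(-21 + 64 - 32\right) \left(- \frac{1}{79}\right)\right)\right) \left(- \frac{1}{56}\right)} = \frac{1}{\left(50 + \left(\frac{49}{37} + 11 \left(- \frac{1}{79}\right)\right)\right) \left(- \frac{1}{56}\right)} = \frac{1}{\left(50 + \left(\frac{49}{37} - \frac{11}{79}\right)\right) \left(- \frac{1}{56}\right)} = \frac{1}{\left(50 + \frac{3464}{2923}\right) \left(- \frac{1}{56}\right)} = \frac{1}{\frac{149614}{2923} \left(- \frac{1}{56}\right)} = \frac{1}{- \frac{74807}{81844}} = - \frac{81844}{74807}$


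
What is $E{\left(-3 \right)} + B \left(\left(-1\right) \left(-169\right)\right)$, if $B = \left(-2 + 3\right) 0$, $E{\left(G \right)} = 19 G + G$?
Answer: $-60$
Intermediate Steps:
$E{\left(G \right)} = 20 G$
$B = 0$ ($B = 1 \cdot 0 = 0$)
$E{\left(-3 \right)} + B \left(\left(-1\right) \left(-169\right)\right) = 20 \left(-3\right) + 0 \left(\left(-1\right) \left(-169\right)\right) = -60 + 0 \cdot 169 = -60 + 0 = -60$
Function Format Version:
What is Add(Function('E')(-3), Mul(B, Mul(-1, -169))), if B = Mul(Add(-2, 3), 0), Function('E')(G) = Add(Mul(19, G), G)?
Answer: -60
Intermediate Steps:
Function('E')(G) = Mul(20, G)
B = 0 (B = Mul(1, 0) = 0)
Add(Function('E')(-3), Mul(B, Mul(-1, -169))) = Add(Mul(20, -3), Mul(0, Mul(-1, -169))) = Add(-60, Mul(0, 169)) = Add(-60, 0) = -60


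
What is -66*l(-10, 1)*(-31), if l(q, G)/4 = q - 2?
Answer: -98208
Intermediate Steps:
l(q, G) = -8 + 4*q (l(q, G) = 4*(q - 2) = 4*(-2 + q) = -8 + 4*q)
-66*l(-10, 1)*(-31) = -66*(-8 + 4*(-10))*(-31) = -66*(-8 - 40)*(-31) = -66*(-48)*(-31) = 3168*(-31) = -98208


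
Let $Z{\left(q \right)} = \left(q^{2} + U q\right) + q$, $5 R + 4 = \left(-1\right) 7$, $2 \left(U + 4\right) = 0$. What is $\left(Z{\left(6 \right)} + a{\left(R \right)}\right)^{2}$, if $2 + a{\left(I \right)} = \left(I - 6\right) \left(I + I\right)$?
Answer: $\frac{1695204}{625} \approx 2712.3$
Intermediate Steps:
$U = -4$ ($U = -4 + \frac{1}{2} \cdot 0 = -4 + 0 = -4$)
$R = - \frac{11}{5}$ ($R = - \frac{4}{5} + \frac{\left(-1\right) 7}{5} = - \frac{4}{5} + \frac{1}{5} \left(-7\right) = - \frac{4}{5} - \frac{7}{5} = - \frac{11}{5} \approx -2.2$)
$a{\left(I \right)} = -2 + 2 I \left(-6 + I\right)$ ($a{\left(I \right)} = -2 + \left(I - 6\right) \left(I + I\right) = -2 + \left(-6 + I\right) 2 I = -2 + 2 I \left(-6 + I\right)$)
$Z{\left(q \right)} = q^{2} - 3 q$ ($Z{\left(q \right)} = \left(q^{2} - 4 q\right) + q = q^{2} - 3 q$)
$\left(Z{\left(6 \right)} + a{\left(R \right)}\right)^{2} = \left(6 \left(-3 + 6\right) - \left(- \frac{122}{5} - \frac{242}{25}\right)\right)^{2} = \left(6 \cdot 3 + \left(-2 + \frac{132}{5} + 2 \cdot \frac{121}{25}\right)\right)^{2} = \left(18 + \left(-2 + \frac{132}{5} + \frac{242}{25}\right)\right)^{2} = \left(18 + \frac{852}{25}\right)^{2} = \left(\frac{1302}{25}\right)^{2} = \frac{1695204}{625}$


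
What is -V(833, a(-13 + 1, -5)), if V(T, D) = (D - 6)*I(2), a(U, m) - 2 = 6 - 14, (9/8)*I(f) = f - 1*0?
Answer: 64/3 ≈ 21.333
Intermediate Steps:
I(f) = 8*f/9 (I(f) = 8*(f - 1*0)/9 = 8*(f + 0)/9 = 8*f/9)
a(U, m) = -6 (a(U, m) = 2 + (6 - 14) = 2 - 8 = -6)
V(T, D) = -32/3 + 16*D/9 (V(T, D) = (D - 6)*((8/9)*2) = (-6 + D)*(16/9) = -32/3 + 16*D/9)
-V(833, a(-13 + 1, -5)) = -(-32/3 + (16/9)*(-6)) = -(-32/3 - 32/3) = -1*(-64/3) = 64/3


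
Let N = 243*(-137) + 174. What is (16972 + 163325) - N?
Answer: 213414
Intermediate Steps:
N = -33117 (N = -33291 + 174 = -33117)
(16972 + 163325) - N = (16972 + 163325) - 1*(-33117) = 180297 + 33117 = 213414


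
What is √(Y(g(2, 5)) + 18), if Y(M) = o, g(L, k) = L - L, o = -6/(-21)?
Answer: 8*√14/7 ≈ 4.2762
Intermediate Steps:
o = 2/7 (o = -6*(-1/21) = 2/7 ≈ 0.28571)
g(L, k) = 0
Y(M) = 2/7
√(Y(g(2, 5)) + 18) = √(2/7 + 18) = √(128/7) = 8*√14/7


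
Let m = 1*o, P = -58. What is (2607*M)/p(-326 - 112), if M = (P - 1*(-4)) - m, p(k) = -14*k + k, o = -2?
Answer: -1738/73 ≈ -23.808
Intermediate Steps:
p(k) = -13*k
m = -2 (m = 1*(-2) = -2)
M = -52 (M = (-58 - 1*(-4)) - 1*(-2) = (-58 + 4) + 2 = -54 + 2 = -52)
(2607*M)/p(-326 - 112) = (2607*(-52))/((-13*(-326 - 112))) = -135564/((-13*(-438))) = -135564/5694 = -135564*1/5694 = -1738/73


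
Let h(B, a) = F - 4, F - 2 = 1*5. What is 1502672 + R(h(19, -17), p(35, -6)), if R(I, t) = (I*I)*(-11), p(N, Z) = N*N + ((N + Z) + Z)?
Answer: 1502573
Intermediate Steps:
F = 7 (F = 2 + 1*5 = 2 + 5 = 7)
p(N, Z) = N + N² + 2*Z (p(N, Z) = N² + (N + 2*Z) = N + N² + 2*Z)
h(B, a) = 3 (h(B, a) = 7 - 4 = 3)
R(I, t) = -11*I² (R(I, t) = I²*(-11) = -11*I²)
1502672 + R(h(19, -17), p(35, -6)) = 1502672 - 11*3² = 1502672 - 11*9 = 1502672 - 99 = 1502573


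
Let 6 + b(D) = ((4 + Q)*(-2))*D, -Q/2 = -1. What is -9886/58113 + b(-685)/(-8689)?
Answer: -563239636/504943857 ≈ -1.1154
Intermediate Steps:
Q = 2 (Q = -2*(-1) = 2)
b(D) = -6 - 12*D (b(D) = -6 + ((4 + 2)*(-2))*D = -6 + (6*(-2))*D = -6 - 12*D)
-9886/58113 + b(-685)/(-8689) = -9886/58113 + (-6 - 12*(-685))/(-8689) = -9886*1/58113 + (-6 + 8220)*(-1/8689) = -9886/58113 + 8214*(-1/8689) = -9886/58113 - 8214/8689 = -563239636/504943857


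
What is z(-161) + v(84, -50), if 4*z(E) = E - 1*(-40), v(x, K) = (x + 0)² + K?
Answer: 27903/4 ≈ 6975.8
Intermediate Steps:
v(x, K) = K + x² (v(x, K) = x² + K = K + x²)
z(E) = 10 + E/4 (z(E) = (E - 1*(-40))/4 = (E + 40)/4 = (40 + E)/4 = 10 + E/4)
z(-161) + v(84, -50) = (10 + (¼)*(-161)) + (-50 + 84²) = (10 - 161/4) + (-50 + 7056) = -121/4 + 7006 = 27903/4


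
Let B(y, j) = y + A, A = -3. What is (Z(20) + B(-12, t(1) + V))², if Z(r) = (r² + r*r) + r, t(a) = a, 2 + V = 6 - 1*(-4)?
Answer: 648025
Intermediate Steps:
V = 8 (V = -2 + (6 - 1*(-4)) = -2 + (6 + 4) = -2 + 10 = 8)
Z(r) = r + 2*r² (Z(r) = (r² + r²) + r = 2*r² + r = r + 2*r²)
B(y, j) = -3 + y (B(y, j) = y - 3 = -3 + y)
(Z(20) + B(-12, t(1) + V))² = (20*(1 + 2*20) + (-3 - 12))² = (20*(1 + 40) - 15)² = (20*41 - 15)² = (820 - 15)² = 805² = 648025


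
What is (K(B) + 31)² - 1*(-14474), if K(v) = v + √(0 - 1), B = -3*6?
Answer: 14642 + 26*I ≈ 14642.0 + 26.0*I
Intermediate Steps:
B = -18
K(v) = I + v (K(v) = v + √(-1) = v + I = I + v)
(K(B) + 31)² - 1*(-14474) = ((I - 18) + 31)² - 1*(-14474) = ((-18 + I) + 31)² + 14474 = (13 + I)² + 14474 = 14474 + (13 + I)²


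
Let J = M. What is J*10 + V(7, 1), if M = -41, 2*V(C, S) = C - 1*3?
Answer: -408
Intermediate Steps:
V(C, S) = -3/2 + C/2 (V(C, S) = (C - 1*3)/2 = (C - 3)/2 = (-3 + C)/2 = -3/2 + C/2)
J = -41
J*10 + V(7, 1) = -41*10 + (-3/2 + (½)*7) = -410 + (-3/2 + 7/2) = -410 + 2 = -408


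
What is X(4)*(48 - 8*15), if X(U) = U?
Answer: -288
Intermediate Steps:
X(4)*(48 - 8*15) = 4*(48 - 8*15) = 4*(48 - 120) = 4*(-72) = -288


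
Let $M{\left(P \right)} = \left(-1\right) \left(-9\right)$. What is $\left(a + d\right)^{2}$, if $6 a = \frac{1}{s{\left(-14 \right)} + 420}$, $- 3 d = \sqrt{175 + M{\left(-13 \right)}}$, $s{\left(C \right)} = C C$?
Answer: $\frac{279279617}{13660416} - \frac{\sqrt{46}}{2772} \approx 20.442$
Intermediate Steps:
$M{\left(P \right)} = 9$
$s{\left(C \right)} = C^{2}$
$d = - \frac{2 \sqrt{46}}{3}$ ($d = - \frac{\sqrt{175 + 9}}{3} = - \frac{\sqrt{184}}{3} = - \frac{2 \sqrt{46}}{3} \approx -4.5216$)
$a = \frac{1}{3696}$ ($a = \frac{1}{6 \left(\left(-14\right)^{2} + 420\right)} = \frac{1}{6 \left(196 + 420\right)} = \frac{1}{6 \cdot 616} = \frac{1}{6} \cdot \frac{1}{616} = \frac{1}{3696} \approx 0.00027056$)
$\left(a + d\right)^{2} = \left(\frac{1}{3696} - \frac{2 \sqrt{46}}{3}\right)^{2}$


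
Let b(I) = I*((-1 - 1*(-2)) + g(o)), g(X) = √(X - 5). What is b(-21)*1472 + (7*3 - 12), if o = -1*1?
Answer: -30903 - 30912*I*√6 ≈ -30903.0 - 75719.0*I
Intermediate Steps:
o = -1
g(X) = √(-5 + X)
b(I) = I*(1 + I*√6) (b(I) = I*((-1 - 1*(-2)) + √(-5 - 1)) = I*((-1 + 2) + √(-6)) = I*(1 + I*√6))
b(-21)*1472 + (7*3 - 12) = -21*(1 + I*√6)*1472 + (7*3 - 12) = (-21 - 21*I*√6)*1472 + (21 - 12) = (-30912 - 30912*I*√6) + 9 = -30903 - 30912*I*√6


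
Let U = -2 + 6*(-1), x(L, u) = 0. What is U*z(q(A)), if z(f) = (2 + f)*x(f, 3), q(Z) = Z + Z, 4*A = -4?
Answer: 0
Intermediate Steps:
A = -1 (A = (1/4)*(-4) = -1)
q(Z) = 2*Z
z(f) = 0 (z(f) = (2 + f)*0 = 0)
U = -8 (U = -2 - 6 = -8)
U*z(q(A)) = -8*0 = 0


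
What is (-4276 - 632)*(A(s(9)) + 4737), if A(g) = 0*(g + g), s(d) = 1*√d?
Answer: -23249196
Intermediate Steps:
s(d) = √d
A(g) = 0 (A(g) = 0*(2*g) = 0)
(-4276 - 632)*(A(s(9)) + 4737) = (-4276 - 632)*(0 + 4737) = -4908*4737 = -23249196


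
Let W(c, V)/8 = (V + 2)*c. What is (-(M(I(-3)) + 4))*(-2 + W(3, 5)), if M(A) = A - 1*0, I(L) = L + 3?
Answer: -664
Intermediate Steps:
W(c, V) = 8*c*(2 + V) (W(c, V) = 8*((V + 2)*c) = 8*((2 + V)*c) = 8*(c*(2 + V)) = 8*c*(2 + V))
I(L) = 3 + L
M(A) = A (M(A) = A + 0 = A)
(-(M(I(-3)) + 4))*(-2 + W(3, 5)) = (-((3 - 3) + 4))*(-2 + 8*3*(2 + 5)) = (-(0 + 4))*(-2 + 8*3*7) = (-1*4)*(-2 + 168) = -4*166 = -664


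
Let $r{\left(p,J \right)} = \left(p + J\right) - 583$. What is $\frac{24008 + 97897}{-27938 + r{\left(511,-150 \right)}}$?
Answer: $- \frac{24381}{5632} \approx -4.329$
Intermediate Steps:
$r{\left(p,J \right)} = -583 + J + p$ ($r{\left(p,J \right)} = \left(J + p\right) - 583 = -583 + J + p$)
$\frac{24008 + 97897}{-27938 + r{\left(511,-150 \right)}} = \frac{24008 + 97897}{-27938 - 222} = \frac{121905}{-27938 - 222} = \frac{121905}{-28160} = 121905 \left(- \frac{1}{28160}\right) = - \frac{24381}{5632}$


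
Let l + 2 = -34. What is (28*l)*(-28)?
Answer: 28224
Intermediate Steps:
l = -36 (l = -2 - 34 = -36)
(28*l)*(-28) = (28*(-36))*(-28) = -1008*(-28) = 28224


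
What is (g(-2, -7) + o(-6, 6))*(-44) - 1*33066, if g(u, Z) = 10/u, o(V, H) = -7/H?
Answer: -98384/3 ≈ -32795.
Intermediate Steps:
(g(-2, -7) + o(-6, 6))*(-44) - 1*33066 = (10/(-2) - 7/6)*(-44) - 1*33066 = (10*(-½) - 7*⅙)*(-44) - 33066 = (-5 - 7/6)*(-44) - 33066 = -37/6*(-44) - 33066 = 814/3 - 33066 = -98384/3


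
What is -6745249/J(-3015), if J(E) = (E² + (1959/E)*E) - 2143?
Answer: -6745249/9090041 ≈ -0.74205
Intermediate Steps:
J(E) = -184 + E² (J(E) = (E² + 1959) - 2143 = (1959 + E²) - 2143 = -184 + E²)
-6745249/J(-3015) = -6745249/(-184 + (-3015)²) = -6745249/(-184 + 9090225) = -6745249/9090041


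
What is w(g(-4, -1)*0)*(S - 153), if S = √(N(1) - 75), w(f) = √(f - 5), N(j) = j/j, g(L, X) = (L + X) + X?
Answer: I*√5*(-153 + I*√74) ≈ -19.235 - 342.12*I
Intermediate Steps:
g(L, X) = L + 2*X
N(j) = 1
w(f) = √(-5 + f)
S = I*√74 (S = √(1 - 75) = √(-74) = I*√74 ≈ 8.6023*I)
w(g(-4, -1)*0)*(S - 153) = √(-5 + (-4 + 2*(-1))*0)*(I*√74 - 153) = √(-5 + (-4 - 2)*0)*(-153 + I*√74) = √(-5 - 6*0)*(-153 + I*√74) = √(-5 + 0)*(-153 + I*√74) = √(-5)*(-153 + I*√74) = (I*√5)*(-153 + I*√74) = I*√5*(-153 + I*√74)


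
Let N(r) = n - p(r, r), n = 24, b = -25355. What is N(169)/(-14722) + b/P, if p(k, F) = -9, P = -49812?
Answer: 185816257/366666132 ≈ 0.50677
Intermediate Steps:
N(r) = 33 (N(r) = 24 - 1*(-9) = 24 + 9 = 33)
N(169)/(-14722) + b/P = 33/(-14722) - 25355/(-49812) = 33*(-1/14722) - 25355*(-1/49812) = -33/14722 + 25355/49812 = 185816257/366666132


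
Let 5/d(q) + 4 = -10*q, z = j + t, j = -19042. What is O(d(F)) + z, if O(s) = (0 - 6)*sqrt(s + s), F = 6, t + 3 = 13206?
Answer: -5839 - 3*I*sqrt(10)/4 ≈ -5839.0 - 2.3717*I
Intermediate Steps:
t = 13203 (t = -3 + 13206 = 13203)
z = -5839 (z = -19042 + 13203 = -5839)
d(q) = 5/(-4 - 10*q)
O(s) = -6*sqrt(2)*sqrt(s)
O(d(F)) + z = -6*sqrt(2)*sqrt(-5/(4 + 10*6)) - 5839 = -6*sqrt(2)*sqrt(-5/(4 + 60)) - 5839 = -6*sqrt(2)*sqrt(-5/64) - 5839 = -6*sqrt(2)*I*sqrt(5)/8 - 5839 = -3*I*sqrt(10)/4 - 5839 = -5839 - 3*I*sqrt(10)/4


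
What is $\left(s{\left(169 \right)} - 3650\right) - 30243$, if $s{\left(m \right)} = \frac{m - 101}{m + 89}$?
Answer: $- \frac{4372163}{129} \approx -33893.0$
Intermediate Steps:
$s{\left(m \right)} = \frac{-101 + m}{89 + m}$
$\left(s{\left(169 \right)} - 3650\right) - 30243 = \left(\frac{-101 + 169}{89 + 169} - 3650\right) - 30243 = \left(\frac{1}{258} \cdot 68 - 3650\right) - 30243 = \left(\frac{34}{129} - 3650\right) - 30243 = - \frac{470816}{129} - 30243 = - \frac{4372163}{129}$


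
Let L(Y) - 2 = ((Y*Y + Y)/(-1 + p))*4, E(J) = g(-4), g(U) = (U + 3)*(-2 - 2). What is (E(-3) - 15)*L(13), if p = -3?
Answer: 1980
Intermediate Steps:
g(U) = -12 - 4*U (g(U) = (3 + U)*(-4) = -12 - 4*U)
E(J) = 4 (E(J) = -12 - 4*(-4) = -12 + 16 = 4)
L(Y) = 2 - Y - Y² (L(Y) = 2 + ((Y*Y + Y)/(-1 - 3))*4 = 2 + ((Y² + Y)/(-4))*4 = 2 + ((Y + Y²)*(-¼))*4 = 2 + (-Y/4 - Y²/4)*4 = 2 + (-Y - Y²) = 2 - Y - Y²)
(E(-3) - 15)*L(13) = (4 - 15)*(2 - 1*13 - 1*13²) = -11*(2 - 13 - 1*169) = -11*(2 - 13 - 169) = -11*(-180) = 1980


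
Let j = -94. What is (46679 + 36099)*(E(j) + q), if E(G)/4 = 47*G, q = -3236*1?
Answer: -1730722424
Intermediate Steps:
q = -3236
E(G) = 188*G (E(G) = 4*(47*G) = 188*G)
(46679 + 36099)*(E(j) + q) = (46679 + 36099)*(188*(-94) - 3236) = 82778*(-17672 - 3236) = 82778*(-20908) = -1730722424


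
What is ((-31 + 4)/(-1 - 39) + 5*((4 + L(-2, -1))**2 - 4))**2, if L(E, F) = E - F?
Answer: 1054729/1600 ≈ 659.21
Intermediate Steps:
((-31 + 4)/(-1 - 39) + 5*((4 + L(-2, -1))**2 - 4))**2 = ((-31 + 4)/(-1 - 39) + 5*((4 + (-2 - 1*(-1)))**2 - 4))**2 = (-27/(-40) + 5*((4 + (-2 + 1))**2 - 4))**2 = (-27*(-1/40) + 5*((4 - 1)**2 - 4))**2 = (27/40 + 5*(3**2 - 4))**2 = (27/40 + 5*(9 - 4))**2 = (27/40 + 5*5)**2 = (27/40 + 25)**2 = (1027/40)**2 = 1054729/1600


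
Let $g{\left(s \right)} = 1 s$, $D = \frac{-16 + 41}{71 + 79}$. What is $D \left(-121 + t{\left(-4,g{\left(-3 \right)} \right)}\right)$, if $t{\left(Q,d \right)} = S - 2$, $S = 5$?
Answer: $- \frac{59}{3} \approx -19.667$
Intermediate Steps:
$D = \frac{1}{6}$ ($D = \frac{25}{150} = 25 \cdot \frac{1}{150} = \frac{1}{6} \approx 0.16667$)
$g{\left(s \right)} = s$
$t{\left(Q,d \right)} = 3$ ($t{\left(Q,d \right)} = 5 - 2 = 3$)
$D \left(-121 + t{\left(-4,g{\left(-3 \right)} \right)}\right) = \frac{-121 + 3}{6} = \frac{1}{6} \left(-118\right) = - \frac{59}{3}$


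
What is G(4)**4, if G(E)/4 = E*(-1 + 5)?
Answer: 16777216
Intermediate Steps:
G(E) = 16*E (G(E) = 4*(E*(-1 + 5)) = 4*(E*4) = 4*(4*E) = 16*E)
G(4)**4 = (16*4)**4 = 64**4 = 16777216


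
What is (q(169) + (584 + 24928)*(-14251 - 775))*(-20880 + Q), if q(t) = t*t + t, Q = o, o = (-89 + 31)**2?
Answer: 6714138218312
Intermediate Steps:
o = 3364 (o = (-58)**2 = 3364)
Q = 3364
q(t) = t + t**2 (q(t) = t**2 + t = t + t**2)
(q(169) + (584 + 24928)*(-14251 - 775))*(-20880 + Q) = (169*(1 + 169) + (584 + 24928)*(-14251 - 775))*(-20880 + 3364) = (169*170 + 25512*(-15026))*(-17516) = (28730 - 383343312)*(-17516) = -383314582*(-17516) = 6714138218312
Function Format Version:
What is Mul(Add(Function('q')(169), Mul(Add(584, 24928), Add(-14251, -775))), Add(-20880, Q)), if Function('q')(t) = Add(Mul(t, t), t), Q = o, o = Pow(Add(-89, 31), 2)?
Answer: 6714138218312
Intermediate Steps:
o = 3364 (o = Pow(-58, 2) = 3364)
Q = 3364
Function('q')(t) = Add(t, Pow(t, 2)) (Function('q')(t) = Add(Pow(t, 2), t) = Add(t, Pow(t, 2)))
Mul(Add(Function('q')(169), Mul(Add(584, 24928), Add(-14251, -775))), Add(-20880, Q)) = Mul(Add(Mul(169, Add(1, 169)), Mul(Add(584, 24928), Add(-14251, -775))), Add(-20880, 3364)) = Mul(Add(Mul(169, 170), Mul(25512, -15026)), -17516) = Mul(Add(28730, -383343312), -17516) = Mul(-383314582, -17516) = 6714138218312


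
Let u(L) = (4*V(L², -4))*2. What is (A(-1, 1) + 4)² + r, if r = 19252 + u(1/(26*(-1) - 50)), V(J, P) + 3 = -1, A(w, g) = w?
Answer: 19229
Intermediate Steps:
V(J, P) = -4 (V(J, P) = -3 - 1 = -4)
u(L) = -32 (u(L) = (4*(-4))*2 = -16*2 = -32)
r = 19220 (r = 19252 - 32 = 19220)
(A(-1, 1) + 4)² + r = (-1 + 4)² + 19220 = 3² + 19220 = 9 + 19220 = 19229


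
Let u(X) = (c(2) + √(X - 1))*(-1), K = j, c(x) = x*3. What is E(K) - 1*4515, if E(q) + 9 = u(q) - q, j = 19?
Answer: -4549 - 3*√2 ≈ -4553.2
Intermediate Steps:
c(x) = 3*x
K = 19
u(X) = -6 - √(-1 + X) (u(X) = (3*2 + √(X - 1))*(-1) = (6 + √(-1 + X))*(-1) = -6 - √(-1 + X))
E(q) = -15 - q - √(-1 + q) (E(q) = -9 + ((-6 - √(-1 + q)) - q) = -9 + (-6 - q - √(-1 + q)) = -15 - q - √(-1 + q))
E(K) - 1*4515 = (-15 - 1*19 - √(-1 + 19)) - 1*4515 = (-15 - 19 - √18) - 4515 = (-15 - 19 - 3*√2) - 4515 = (-34 - 3*√2) - 4515 = -4549 - 3*√2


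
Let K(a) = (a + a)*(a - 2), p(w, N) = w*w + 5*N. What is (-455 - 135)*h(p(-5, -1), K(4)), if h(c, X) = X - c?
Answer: 2360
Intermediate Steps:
p(w, N) = w² + 5*N
K(a) = 2*a*(-2 + a) (K(a) = (2*a)*(-2 + a) = 2*a*(-2 + a))
(-455 - 135)*h(p(-5, -1), K(4)) = (-455 - 135)*(2*4*(-2 + 4) - ((-5)² + 5*(-1))) = -590*(2*4*2 - (25 - 5)) = -590*(16 - 1*20) = -590*(16 - 20) = -590*(-4) = 2360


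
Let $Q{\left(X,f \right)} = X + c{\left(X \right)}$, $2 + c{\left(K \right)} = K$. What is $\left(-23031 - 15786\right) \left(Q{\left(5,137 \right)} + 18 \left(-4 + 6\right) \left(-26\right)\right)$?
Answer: $36022176$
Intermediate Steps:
$c{\left(K \right)} = -2 + K$
$Q{\left(X,f \right)} = -2 + 2 X$ ($Q{\left(X,f \right)} = X + \left(-2 + X\right) = -2 + 2 X$)
$\left(-23031 - 15786\right) \left(Q{\left(5,137 \right)} + 18 \left(-4 + 6\right) \left(-26\right)\right) = \left(-23031 - 15786\right) \left(\left(-2 + 2 \cdot 5\right) + 18 \left(-4 + 6\right) \left(-26\right)\right) = - 38817 \left(\left(-2 + 10\right) + 18 \cdot 2 \left(-26\right)\right) = - 38817 \left(8 + 36 \left(-26\right)\right) = - 38817 \left(8 - 936\right) = \left(-38817\right) \left(-928\right) = 36022176$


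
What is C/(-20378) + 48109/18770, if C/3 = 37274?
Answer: -559266869/191247530 ≈ -2.9243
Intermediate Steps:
C = 111822 (C = 3*37274 = 111822)
C/(-20378) + 48109/18770 = 111822/(-20378) + 48109/18770 = 111822*(-1/20378) + 48109*(1/18770) = -55911/10189 + 48109/18770 = -559266869/191247530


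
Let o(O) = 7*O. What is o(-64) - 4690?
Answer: -5138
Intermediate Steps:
o(-64) - 4690 = 7*(-64) - 4690 = -448 - 4690 = -5138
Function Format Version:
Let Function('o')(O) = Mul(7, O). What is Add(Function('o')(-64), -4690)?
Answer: -5138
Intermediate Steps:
Add(Function('o')(-64), -4690) = Add(Mul(7, -64), -4690) = Add(-448, -4690) = -5138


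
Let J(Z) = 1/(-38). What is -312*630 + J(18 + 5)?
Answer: -7469281/38 ≈ -1.9656e+5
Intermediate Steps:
J(Z) = -1/38
-312*630 + J(18 + 5) = -312*630 - 1/38 = -196560 - 1/38 = -7469281/38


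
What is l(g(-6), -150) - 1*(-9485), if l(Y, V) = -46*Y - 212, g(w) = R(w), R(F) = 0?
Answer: 9273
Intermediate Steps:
g(w) = 0
l(Y, V) = -212 - 46*Y
l(g(-6), -150) - 1*(-9485) = (-212 - 46*0) - 1*(-9485) = (-212 + 0) + 9485 = -212 + 9485 = 9273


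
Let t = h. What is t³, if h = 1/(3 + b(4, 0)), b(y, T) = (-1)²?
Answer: 1/64 ≈ 0.015625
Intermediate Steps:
b(y, T) = 1
h = ¼ (h = 1/(3 + 1) = 1/4 = ¼ ≈ 0.25000)
t = ¼ ≈ 0.25000
t³ = (¼)³ = 1/64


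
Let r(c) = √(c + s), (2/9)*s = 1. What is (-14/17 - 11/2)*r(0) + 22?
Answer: 22 - 645*√2/68 ≈ 8.5858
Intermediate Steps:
s = 9/2 (s = (9/2)*1 = 9/2 ≈ 4.5000)
r(c) = √(9/2 + c) (r(c) = √(c + 9/2) = √(9/2 + c))
(-14/17 - 11/2)*r(0) + 22 = (-14/17 - 11/2)*(√(18 + 4*0)/2) + 22 = (-14*1/17 - 11*½)*(√(18 + 0)/2) + 22 = (-14/17 - 11/2)*(√18/2) + 22 = -215*3*√2/68 + 22 = -645*√2/68 + 22 = 22 - 645*√2/68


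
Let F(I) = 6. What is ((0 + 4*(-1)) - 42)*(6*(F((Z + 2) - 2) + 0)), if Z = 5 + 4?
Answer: -1656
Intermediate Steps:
Z = 9
((0 + 4*(-1)) - 42)*(6*(F((Z + 2) - 2) + 0)) = ((0 + 4*(-1)) - 42)*(6*(6 + 0)) = ((0 - 4) - 42)*(6*6) = (-4 - 42)*36 = -46*36 = -1656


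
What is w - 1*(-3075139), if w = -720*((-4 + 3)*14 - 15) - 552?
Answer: 3095467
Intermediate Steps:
w = 20328 (w = -720*(-1*14 - 15) - 552 = -720*(-14 - 15) - 552 = -720*(-29) - 552 = 20880 - 552 = 20328)
w - 1*(-3075139) = 20328 - 1*(-3075139) = 20328 + 3075139 = 3095467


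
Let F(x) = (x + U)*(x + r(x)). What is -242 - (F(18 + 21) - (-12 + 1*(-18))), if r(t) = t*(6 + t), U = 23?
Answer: -111500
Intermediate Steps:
F(x) = (23 + x)*(x + x*(6 + x)) (F(x) = (x + 23)*(x + x*(6 + x)) = (23 + x)*(x + x*(6 + x)))
-242 - (F(18 + 21) - (-12 + 1*(-18))) = -242 - ((18 + 21)*(161 + (18 + 21)**2 + 30*(18 + 21)) - (-12 + 1*(-18))) = -242 - (39*(161 + 39**2 + 30*39) - (-12 - 18)) = -242 - (39*(161 + 1521 + 1170) - 1*(-30)) = -242 - (39*2852 + 30) = -242 - (111228 + 30) = -242 - 1*111258 = -242 - 111258 = -111500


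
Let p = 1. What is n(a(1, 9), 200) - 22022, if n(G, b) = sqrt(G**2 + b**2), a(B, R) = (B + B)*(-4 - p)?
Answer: -22022 + 10*sqrt(401) ≈ -21822.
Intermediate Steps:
a(B, R) = -10*B (a(B, R) = (B + B)*(-4 - 1*1) = (2*B)*(-4 - 1) = (2*B)*(-5) = -10*B)
n(a(1, 9), 200) - 22022 = sqrt((-10*1)**2 + 200**2) - 22022 = sqrt((-10)**2 + 40000) - 22022 = sqrt(100 + 40000) - 22022 = sqrt(40100) - 22022 = 10*sqrt(401) - 22022 = -22022 + 10*sqrt(401)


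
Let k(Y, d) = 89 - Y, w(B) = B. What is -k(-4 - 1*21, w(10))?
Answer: -114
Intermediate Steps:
-k(-4 - 1*21, w(10)) = -(89 - (-4 - 1*21)) = -(89 - (-4 - 21)) = -(89 - 1*(-25)) = -(89 + 25) = -1*114 = -114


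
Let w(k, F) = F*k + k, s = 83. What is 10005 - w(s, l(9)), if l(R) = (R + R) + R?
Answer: 7681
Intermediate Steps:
l(R) = 3*R (l(R) = 2*R + R = 3*R)
w(k, F) = k + F*k
10005 - w(s, l(9)) = 10005 - 83*(1 + 3*9) = 10005 - 83*(1 + 27) = 10005 - 83*28 = 10005 - 1*2324 = 10005 - 2324 = 7681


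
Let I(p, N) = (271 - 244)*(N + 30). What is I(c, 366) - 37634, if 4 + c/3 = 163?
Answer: -26942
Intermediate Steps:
c = 477 (c = -12 + 3*163 = -12 + 489 = 477)
I(p, N) = 810 + 27*N (I(p, N) = 27*(30 + N) = 810 + 27*N)
I(c, 366) - 37634 = (810 + 27*366) - 37634 = (810 + 9882) - 37634 = 10692 - 37634 = -26942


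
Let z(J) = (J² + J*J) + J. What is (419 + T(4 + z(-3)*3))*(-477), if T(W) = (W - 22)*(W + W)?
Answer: -1462005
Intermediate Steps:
z(J) = J + 2*J² (z(J) = (J² + J²) + J = 2*J² + J = J + 2*J²)
T(W) = 2*W*(-22 + W) (T(W) = (-22 + W)*(2*W) = 2*W*(-22 + W))
(419 + T(4 + z(-3)*3))*(-477) = (419 + 2*(4 - 3*(1 + 2*(-3))*3)*(-22 + (4 - 3*(1 + 2*(-3))*3)))*(-477) = (419 + 2*(4 - 3*(1 - 6)*3)*(-22 + (4 - 3*(1 - 6)*3)))*(-477) = (419 + 2*(4 - 3*(-5)*3)*(-22 + (4 - 3*(-5)*3)))*(-477) = (419 + 2*(4 + 15*3)*(-22 + (4 + 15*3)))*(-477) = (419 + 2*(4 + 45)*(-22 + (4 + 45)))*(-477) = (419 + 2*49*(-22 + 49))*(-477) = (419 + 2*49*27)*(-477) = (419 + 2646)*(-477) = 3065*(-477) = -1462005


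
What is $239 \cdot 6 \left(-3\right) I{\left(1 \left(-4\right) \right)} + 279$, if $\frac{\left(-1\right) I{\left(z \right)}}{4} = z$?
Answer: $-68553$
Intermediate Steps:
$I{\left(z \right)} = - 4 z$
$239 \cdot 6 \left(-3\right) I{\left(1 \left(-4\right) \right)} + 279 = 239 \cdot 6 \left(-3\right) \left(- 4 \cdot 1 \left(-4\right)\right) + 279 = 239 \left(- 18 \left(\left(-4\right) \left(-4\right)\right)\right) + 279 = 239 \left(\left(-18\right) 16\right) + 279 = 239 \left(-288\right) + 279 = -68832 + 279 = -68553$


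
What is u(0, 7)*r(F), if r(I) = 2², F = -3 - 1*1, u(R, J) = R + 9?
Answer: 36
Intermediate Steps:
u(R, J) = 9 + R
F = -4 (F = -3 - 1 = -4)
r(I) = 4
u(0, 7)*r(F) = (9 + 0)*4 = 9*4 = 36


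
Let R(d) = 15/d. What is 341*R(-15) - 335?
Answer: -676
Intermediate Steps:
341*R(-15) - 335 = 341*(15/(-15)) - 335 = 341*(15*(-1/15)) - 335 = 341*(-1) - 335 = -341 - 335 = -676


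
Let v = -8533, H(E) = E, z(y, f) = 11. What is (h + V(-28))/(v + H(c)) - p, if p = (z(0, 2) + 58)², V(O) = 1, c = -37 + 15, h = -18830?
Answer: -40711526/8555 ≈ -4758.8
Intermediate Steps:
c = -22
p = 4761 (p = (11 + 58)² = 69² = 4761)
(h + V(-28))/(v + H(c)) - p = (-18830 + 1)/(-8533 - 22) - 1*4761 = -18829/(-8555) - 4761 = -18829*(-1/8555) - 4761 = 18829/8555 - 4761 = -40711526/8555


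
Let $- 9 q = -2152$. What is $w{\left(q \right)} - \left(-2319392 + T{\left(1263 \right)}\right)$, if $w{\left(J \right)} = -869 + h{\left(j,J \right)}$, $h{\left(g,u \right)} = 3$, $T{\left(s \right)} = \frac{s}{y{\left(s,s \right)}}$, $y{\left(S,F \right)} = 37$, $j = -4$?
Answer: $\frac{85784199}{37} \approx 2.3185 \cdot 10^{6}$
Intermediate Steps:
$T{\left(s \right)} = \frac{s}{37}$
$q = \frac{2152}{9}$ ($q = \left(- \frac{1}{9}\right) \left(-2152\right) = \frac{2152}{9} \approx 239.11$)
$w{\left(J \right)} = -866$ ($w{\left(J \right)} = -869 + 3 = -866$)
$w{\left(q \right)} - \left(-2319392 + T{\left(1263 \right)}\right) = -866 + \left(2319392 - \frac{1}{37} \cdot 1263\right) = -866 + \left(2319392 - \frac{1263}{37}\right) = -866 + \frac{85816241}{37} = \frac{85784199}{37}$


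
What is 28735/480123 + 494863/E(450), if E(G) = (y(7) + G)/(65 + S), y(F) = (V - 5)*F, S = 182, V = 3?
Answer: 8383714891609/29904804 ≈ 2.8035e+5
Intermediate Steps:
y(F) = -2*F (y(F) = (3 - 5)*F = -2*F)
E(G) = -14/247 + G/247 (E(G) = (-2*7 + G)/(65 + 182) = (-14 + G)/247 = (-14 + G)*(1/247) = -14/247 + G/247)
28735/480123 + 494863/E(450) = 28735/480123 + 494863/(-14/247 + (1/247)*450) = 28735*(1/480123) + 494863/(-14/247 + 450/247) = 4105/68589 + 494863/(436/247) = 4105/68589 + 494863*(247/436) = 4105/68589 + 122231161/436 = 8383714891609/29904804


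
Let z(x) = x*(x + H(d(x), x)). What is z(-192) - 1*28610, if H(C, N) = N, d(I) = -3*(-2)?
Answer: 45118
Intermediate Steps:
d(I) = 6
z(x) = 2*x**2 (z(x) = x*(x + x) = x*(2*x) = 2*x**2)
z(-192) - 1*28610 = 2*(-192)**2 - 1*28610 = 2*36864 - 28610 = 73728 - 28610 = 45118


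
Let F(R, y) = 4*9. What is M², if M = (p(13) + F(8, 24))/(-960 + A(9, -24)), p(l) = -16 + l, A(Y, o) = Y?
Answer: 121/100489 ≈ 0.0012041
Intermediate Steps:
F(R, y) = 36
M = -11/317 (M = ((-16 + 13) + 36)/(-960 + 9) = (-3 + 36)/(-951) = 33*(-1/951) = -11/317 ≈ -0.034700)
M² = (-11/317)² = 121/100489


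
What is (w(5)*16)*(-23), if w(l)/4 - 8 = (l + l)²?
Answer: -158976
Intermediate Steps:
w(l) = 32 + 16*l² (w(l) = 32 + 4*(l + l)² = 32 + 4*(2*l)² = 32 + 4*(4*l²) = 32 + 16*l²)
(w(5)*16)*(-23) = ((32 + 16*5²)*16)*(-23) = ((32 + 16*25)*16)*(-23) = ((32 + 400)*16)*(-23) = (432*16)*(-23) = 6912*(-23) = -158976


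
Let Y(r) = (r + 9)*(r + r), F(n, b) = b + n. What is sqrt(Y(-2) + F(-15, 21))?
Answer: I*sqrt(22) ≈ 4.6904*I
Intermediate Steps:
Y(r) = 2*r*(9 + r) (Y(r) = (9 + r)*(2*r) = 2*r*(9 + r))
sqrt(Y(-2) + F(-15, 21)) = sqrt(2*(-2)*(9 - 2) + (21 - 15)) = sqrt(2*(-2)*7 + 6) = sqrt(-28 + 6) = sqrt(-22) = I*sqrt(22)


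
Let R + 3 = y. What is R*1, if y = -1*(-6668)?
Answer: 6665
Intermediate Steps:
y = 6668
R = 6665 (R = -3 + 6668 = 6665)
R*1 = 6665*1 = 6665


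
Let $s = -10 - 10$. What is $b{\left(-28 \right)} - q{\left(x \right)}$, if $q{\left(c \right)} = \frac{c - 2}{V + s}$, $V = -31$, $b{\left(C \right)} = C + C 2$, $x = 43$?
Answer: $- \frac{4243}{51} \approx -83.196$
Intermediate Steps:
$b{\left(C \right)} = 3 C$ ($b{\left(C \right)} = C + 2 C = 3 C$)
$s = -20$
$q{\left(c \right)} = \frac{2}{51} - \frac{c}{51}$ ($q{\left(c \right)} = \frac{c - 2}{-31 - 20} = \frac{-2 + c}{-51} = \left(-2 + c\right) \left(- \frac{1}{51}\right) = \frac{2}{51} - \frac{c}{51}$)
$b{\left(-28 \right)} - q{\left(x \right)} = 3 \left(-28\right) - \left(\frac{2}{51} - \frac{43}{51}\right) = -84 - \left(\frac{2}{51} - \frac{43}{51}\right) = -84 - - \frac{41}{51} = -84 + \frac{41}{51} = - \frac{4243}{51}$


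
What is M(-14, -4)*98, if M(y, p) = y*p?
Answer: 5488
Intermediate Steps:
M(y, p) = p*y
M(-14, -4)*98 = -4*(-14)*98 = 56*98 = 5488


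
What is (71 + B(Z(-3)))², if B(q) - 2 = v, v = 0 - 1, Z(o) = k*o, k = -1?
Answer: 5184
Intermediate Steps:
Z(o) = -o
v = -1
B(q) = 1 (B(q) = 2 - 1 = 1)
(71 + B(Z(-3)))² = (71 + 1)² = 72² = 5184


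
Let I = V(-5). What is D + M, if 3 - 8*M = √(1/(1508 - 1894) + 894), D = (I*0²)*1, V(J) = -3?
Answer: 3/8 - √133202038/3088 ≈ -3.3625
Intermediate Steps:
I = -3
D = 0 (D = -3*0²*1 = -3*0*1 = 0*1 = 0)
M = 3/8 - √133202038/3088 (M = 3/8 - √(1/(1508 - 1894) + 894)/8 = 3/8 - √(1/(-386) + 894)/8 = 3/8 - √(-1/386 + 894)/8 = 3/8 - √133202038/3088 ≈ -3.3625)
D + M = 0 + (3/8 - √133202038/3088) = 3/8 - √133202038/3088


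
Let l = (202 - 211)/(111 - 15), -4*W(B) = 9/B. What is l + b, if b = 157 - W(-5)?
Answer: 25033/160 ≈ 156.46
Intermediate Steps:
W(B) = -9/(4*B)
b = 3131/20 (b = 157 - (-9)/(4*(-5)) = 157 - (-9)*(-1)/(4*5) = 157 - 1*9/20 = 157 - 9/20 = 3131/20 ≈ 156.55)
l = -3/32 (l = -9/96 = -9*1/96 = -3/32 ≈ -0.093750)
l + b = -3/32 + 3131/20 = 25033/160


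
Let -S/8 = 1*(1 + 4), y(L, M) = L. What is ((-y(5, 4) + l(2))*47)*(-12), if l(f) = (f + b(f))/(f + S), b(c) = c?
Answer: 54708/19 ≈ 2879.4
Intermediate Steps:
S = -40 (S = -8*(1 + 4) = -8*5 = -40)
l(f) = 2*f/(-40 + f) (l(f) = (f + f)/(f - 40) = (2*f)/(-40 + f) = 2*f/(-40 + f))
((-y(5, 4) + l(2))*47)*(-12) = ((-1*5 + 2*2/(-40 + 2))*47)*(-12) = ((-5 + 2*2/(-38))*47)*(-12) = ((-5 + 2*2*(-1/38))*47)*(-12) = ((-5 - 2/19)*47)*(-12) = -97/19*47*(-12) = -4559/19*(-12) = 54708/19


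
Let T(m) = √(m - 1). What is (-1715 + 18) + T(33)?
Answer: -1697 + 4*√2 ≈ -1691.3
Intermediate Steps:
T(m) = √(-1 + m)
(-1715 + 18) + T(33) = (-1715 + 18) + √(-1 + 33) = -1697 + √32 = -1697 + 4*√2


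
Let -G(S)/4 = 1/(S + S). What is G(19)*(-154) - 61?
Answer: -851/19 ≈ -44.789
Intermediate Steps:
G(S) = -2/S (G(S) = -4/(S + S) = -4*1/(2*S) = -2/S)
G(19)*(-154) - 61 = -2/19*(-154) - 61 = 308/19 - 61 = -851/19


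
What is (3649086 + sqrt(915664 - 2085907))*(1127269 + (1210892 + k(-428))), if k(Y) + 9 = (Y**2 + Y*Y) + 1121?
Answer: 9873116694126 + 8116923*I*sqrt(130027) ≈ 9.8731e+12 + 2.9269e+9*I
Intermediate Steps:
k(Y) = 1112 + 2*Y**2 (k(Y) = -9 + ((Y**2 + Y*Y) + 1121) = -9 + ((Y**2 + Y**2) + 1121) = -9 + (2*Y**2 + 1121) = -9 + (1121 + 2*Y**2) = 1112 + 2*Y**2)
(3649086 + sqrt(915664 - 2085907))*(1127269 + (1210892 + k(-428))) = (3649086 + sqrt(915664 - 2085907))*(1127269 + (1210892 + (1112 + 2*(-428)**2))) = (3649086 + sqrt(-1170243))*(1127269 + (1210892 + (1112 + 2*183184))) = (3649086 + 3*I*sqrt(130027))*(1127269 + (1210892 + (1112 + 366368))) = (3649086 + 3*I*sqrt(130027))*(1127269 + (1210892 + 367480)) = (3649086 + 3*I*sqrt(130027))*(1127269 + 1578372) = (3649086 + 3*I*sqrt(130027))*2705641 = 9873116694126 + 8116923*I*sqrt(130027)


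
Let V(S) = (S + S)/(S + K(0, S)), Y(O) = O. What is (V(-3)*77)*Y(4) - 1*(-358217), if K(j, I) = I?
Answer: 358525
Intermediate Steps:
V(S) = 1 (V(S) = (S + S)/(S + S) = (2*S)/((2*S)) = (2*S)*(1/(2*S)) = 1)
(V(-3)*77)*Y(4) - 1*(-358217) = (1*77)*4 - 1*(-358217) = 77*4 + 358217 = 308 + 358217 = 358525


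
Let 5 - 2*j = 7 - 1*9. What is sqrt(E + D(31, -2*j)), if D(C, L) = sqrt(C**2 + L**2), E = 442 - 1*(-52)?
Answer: sqrt(494 + sqrt(1010)) ≈ 22.930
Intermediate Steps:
E = 494 (E = 442 + 52 = 494)
j = 7/2 (j = 5/2 - (7 - 1*9)/2 = 5/2 - (7 - 9)/2 = 5/2 - 1/2*(-2) = 5/2 + 1 = 7/2 ≈ 3.5000)
sqrt(E + D(31, -2*j)) = sqrt(494 + sqrt(31**2 + (-2*7/2)**2)) = sqrt(494 + sqrt(961 + (-7)**2)) = sqrt(494 + sqrt(961 + 49)) = sqrt(494 + sqrt(1010))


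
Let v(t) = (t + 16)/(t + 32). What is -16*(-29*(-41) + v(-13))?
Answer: -361504/19 ≈ -19027.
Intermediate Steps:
v(t) = (16 + t)/(32 + t)
-16*(-29*(-41) + v(-13)) = -16*(-29*(-41) + (16 - 13)/(32 - 13)) = -16*(1189 + 3/19) = -16*22594/19 = -361504/19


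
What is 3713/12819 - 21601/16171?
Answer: -216860296/207296049 ≈ -1.0461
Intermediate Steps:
3713/12819 - 21601/16171 = -216860296/207296049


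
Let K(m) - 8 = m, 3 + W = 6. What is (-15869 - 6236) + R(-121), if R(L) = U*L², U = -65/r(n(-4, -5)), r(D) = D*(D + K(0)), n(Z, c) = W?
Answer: -152830/3 ≈ -50943.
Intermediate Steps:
W = 3 (W = -3 + 6 = 3)
K(m) = 8 + m
n(Z, c) = 3
r(D) = D*(8 + D) (r(D) = D*(D + (8 + 0)) = D*(D + 8) = D*(8 + D))
U = -65/33 (U = -65*1/(3*(8 + 3)) = -65/(3*11) = -65/33 ≈ -1.9697)
R(L) = -65*L²/33
(-15869 - 6236) + R(-121) = (-15869 - 6236) - 65/33*(-121)² = -22105 - 65/33*14641 = -22105 - 86515/3 = -152830/3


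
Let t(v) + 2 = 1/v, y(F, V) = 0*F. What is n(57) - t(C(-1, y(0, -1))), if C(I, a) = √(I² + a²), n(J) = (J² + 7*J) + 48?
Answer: 3697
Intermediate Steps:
n(J) = 48 + J² + 7*J
y(F, V) = 0
t(v) = -2 + 1/v
n(57) - t(C(-1, y(0, -1))) = (48 + 57² + 7*57) - (-2 + 1/(√((-1)² + 0²))) = (48 + 3249 + 399) - (-2 + 1/(√(1 + 0))) = 3696 - (-2 + 1/(√1)) = 3696 - (-2 + 1/1) = 3696 - (-2 + 1) = 3696 - 1*(-1) = 3696 + 1 = 3697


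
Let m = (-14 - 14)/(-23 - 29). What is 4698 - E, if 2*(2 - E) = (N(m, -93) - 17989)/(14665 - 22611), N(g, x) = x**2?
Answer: 18659543/3973 ≈ 4696.6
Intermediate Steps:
m = 7/13 (m = -28/(-52) = -28*(-1/52) = 7/13 ≈ 0.53846)
E = 5611/3973 (E = 2 - ((-93)**2 - 17989)/(2*(14665 - 22611)) = 2 - (8649 - 17989)/(2*(-7946)) = 2 - (-4670)*(-1)/7946 = 2 - 1/2*4670/3973 = 2 - 2335/3973 = 5611/3973 ≈ 1.4123)
4698 - E = 4698 - 1*5611/3973 = 4698 - 5611/3973 = 18659543/3973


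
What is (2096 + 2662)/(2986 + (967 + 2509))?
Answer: 793/1077 ≈ 0.73630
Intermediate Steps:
(2096 + 2662)/(2986 + (967 + 2509)) = 4758/(2986 + 3476) = 4758/6462 = 4758*(1/6462) = 793/1077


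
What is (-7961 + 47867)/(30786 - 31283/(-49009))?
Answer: 1955753154/1508822357 ≈ 1.2962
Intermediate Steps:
(-7961 + 47867)/(30786 - 31283/(-49009)) = 39906/(30786 - 31283*(-1/49009)) = 39906/(30786 + 31283/49009) = 39906/(1508822357/49009) = 39906*(49009/1508822357) = 1955753154/1508822357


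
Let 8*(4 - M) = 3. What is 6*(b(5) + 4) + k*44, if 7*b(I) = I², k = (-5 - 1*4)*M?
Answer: -19461/14 ≈ -1390.1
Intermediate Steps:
M = 29/8 (M = 4 - ⅛*3 = 4 - 3/8 = 29/8 ≈ 3.6250)
k = -261/8 (k = (-5 - 1*4)*(29/8) = (-5 - 4)*(29/8) = -9*29/8 = -261/8 ≈ -32.625)
b(I) = I²/7
6*(b(5) + 4) + k*44 = 6*((⅐)*5² + 4) - 261/8*44 = 6*((⅐)*25 + 4) - 2871/2 = 6*(25/7 + 4) - 2871/2 = 6*(53/7) - 2871/2 = 318/7 - 2871/2 = -19461/14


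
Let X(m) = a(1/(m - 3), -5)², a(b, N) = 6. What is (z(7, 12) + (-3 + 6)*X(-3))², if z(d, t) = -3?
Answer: 11025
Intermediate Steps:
X(m) = 36 (X(m) = 6² = 36)
(z(7, 12) + (-3 + 6)*X(-3))² = (-3 + (-3 + 6)*36)² = (-3 + 3*36)² = (-3 + 108)² = 105² = 11025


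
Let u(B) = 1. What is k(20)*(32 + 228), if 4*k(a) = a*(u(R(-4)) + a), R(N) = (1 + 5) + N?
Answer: 27300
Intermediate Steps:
R(N) = 6 + N
k(a) = a*(1 + a)/4 (k(a) = (a*(1 + a))/4 = a*(1 + a)/4)
k(20)*(32 + 228) = ((¼)*20*(1 + 20))*(32 + 228) = ((¼)*20*21)*260 = 105*260 = 27300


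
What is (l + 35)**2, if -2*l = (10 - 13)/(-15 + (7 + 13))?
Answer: 124609/100 ≈ 1246.1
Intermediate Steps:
l = 3/10 (l = -(10 - 13)/(2*(-15 + (7 + 13))) = -(-3)/(2*(-15 + 20)) = -(-3)/(2*5) = -1/2*(-3/5) = 3/10 ≈ 0.30000)
(l + 35)**2 = (3/10 + 35)**2 = (353/10)**2 = 124609/100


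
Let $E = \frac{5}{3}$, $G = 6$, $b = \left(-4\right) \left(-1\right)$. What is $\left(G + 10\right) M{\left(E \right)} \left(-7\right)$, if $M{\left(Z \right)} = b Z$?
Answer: $- \frac{2240}{3} \approx -746.67$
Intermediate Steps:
$b = 4$
$E = \frac{5}{3}$ ($E = 5 \cdot \frac{1}{3} = \frac{5}{3} \approx 1.6667$)
$M{\left(Z \right)} = 4 Z$
$\left(G + 10\right) M{\left(E \right)} \left(-7\right) = \left(6 + 10\right) 4 \cdot \frac{5}{3} \left(-7\right) = 16 \cdot \frac{20}{3} \left(-7\right) = \frac{320}{3} \left(-7\right) = - \frac{2240}{3}$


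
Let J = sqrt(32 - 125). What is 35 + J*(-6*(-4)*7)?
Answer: 35 + 168*I*sqrt(93) ≈ 35.0 + 1620.1*I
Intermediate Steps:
J = I*sqrt(93) (J = sqrt(-93) = I*sqrt(93) ≈ 9.6436*I)
35 + J*(-6*(-4)*7) = 35 + (I*sqrt(93))*(-6*(-4)*7) = 35 + (I*sqrt(93))*(24*7) = 35 + (I*sqrt(93))*168 = 35 + 168*I*sqrt(93)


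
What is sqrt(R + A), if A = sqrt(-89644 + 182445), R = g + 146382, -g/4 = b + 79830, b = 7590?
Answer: sqrt(-203298 + sqrt(92801)) ≈ 450.55*I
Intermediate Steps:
g = -349680 (g = -4*(7590 + 79830) = -4*87420 = -349680)
R = -203298 (R = -349680 + 146382 = -203298)
A = sqrt(92801) ≈ 304.63
sqrt(R + A) = sqrt(-203298 + sqrt(92801))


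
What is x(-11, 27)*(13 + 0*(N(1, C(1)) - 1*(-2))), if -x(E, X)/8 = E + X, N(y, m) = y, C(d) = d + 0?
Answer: -1664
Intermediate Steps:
C(d) = d
x(E, X) = -8*E - 8*X (x(E, X) = -8*(E + X) = -8*E - 8*X)
x(-11, 27)*(13 + 0*(N(1, C(1)) - 1*(-2))) = (-8*(-11) - 8*27)*(13 + 0*(1 - 1*(-2))) = (88 - 216)*(13 + 0*(1 + 2)) = -128*(13 + 0*3) = -128*(13 + 0) = -128*13 = -1664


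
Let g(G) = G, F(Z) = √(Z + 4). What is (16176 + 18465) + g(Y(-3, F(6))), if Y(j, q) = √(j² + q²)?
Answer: 34641 + √19 ≈ 34645.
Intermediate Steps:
F(Z) = √(4 + Z)
(16176 + 18465) + g(Y(-3, F(6))) = (16176 + 18465) + √((-3)² + (√(4 + 6))²) = 34641 + √(9 + (√10)²) = 34641 + √(9 + 10) = 34641 + √19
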